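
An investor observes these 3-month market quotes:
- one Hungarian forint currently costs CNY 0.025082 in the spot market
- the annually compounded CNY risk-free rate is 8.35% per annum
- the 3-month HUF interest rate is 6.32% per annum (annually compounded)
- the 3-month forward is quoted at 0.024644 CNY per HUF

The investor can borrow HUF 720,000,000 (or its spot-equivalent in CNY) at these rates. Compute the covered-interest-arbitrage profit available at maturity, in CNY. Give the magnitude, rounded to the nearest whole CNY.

T = 3/12 years.
Invest the HUF and cover forward: 720,000,000 × 1.0154387723 × 0.024644 = CNY 18,017,620.64.
Convert at spot and invest in CNY: 720,000,000 × 0.025082 × 1.0202514694 = CNY 18,424,762.10.
The quoted forward undervalues HUF, so borrow HUF, convert to CNY at spot, deposit the CNY at 8.35%, and buy HUF forward at 0.024644 to cover the loan.
Arbitrage profit = |18,017,620.64 − 18,424,762.10| = CNY 407,141.

CNY 407,141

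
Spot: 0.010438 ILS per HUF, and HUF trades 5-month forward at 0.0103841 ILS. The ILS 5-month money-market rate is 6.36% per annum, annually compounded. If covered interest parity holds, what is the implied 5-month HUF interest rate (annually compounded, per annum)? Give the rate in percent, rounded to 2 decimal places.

7.69%

T = 5/12 years.
F/S = 0.0103841/0.010438 = 0.9948362 = (growth of ILS) / (growth of HUF).
ILS growth factor: (1 + 0.0636)^(5/12) = 1.0260243.
That pins the HUF growth at 1.031350.
r = 1.031350^(12/5) − 1 = 0.076898 → 7.69%.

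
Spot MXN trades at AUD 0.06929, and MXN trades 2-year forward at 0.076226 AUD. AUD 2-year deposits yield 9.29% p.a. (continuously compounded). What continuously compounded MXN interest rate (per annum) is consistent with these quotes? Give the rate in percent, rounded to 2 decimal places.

T = 2 years.
F/S = 0.076226/0.06929 = 1.1001010 = (growth of AUD) / (growth of MXN).
The AUD side grows by e^(0.0929×2) = 1.2041814.
So the MXN growth factor = 1.0946099.
Take logs: ln 1.0946099 / 2 = 0.045199, so 4.52%.

4.52%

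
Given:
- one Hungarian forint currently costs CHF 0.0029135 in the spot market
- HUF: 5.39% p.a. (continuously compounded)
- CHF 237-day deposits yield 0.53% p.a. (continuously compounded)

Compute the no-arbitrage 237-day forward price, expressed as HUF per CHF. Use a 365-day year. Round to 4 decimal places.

354.2337

T = 237/365 years.
Growth of 1 CHF over T: e^(0.0053×237/365) = 1.003447298.
Growth of 1 HUF over T: e^(0.0539×237/365) = 1.035617723.
So F = 0.0029135 × 1.003447298 / 1.035617723 = 0.00282299505 (CHF/HUF).
Invert for HUF per CHF: 1 / 0.00282299505 = 354.2337.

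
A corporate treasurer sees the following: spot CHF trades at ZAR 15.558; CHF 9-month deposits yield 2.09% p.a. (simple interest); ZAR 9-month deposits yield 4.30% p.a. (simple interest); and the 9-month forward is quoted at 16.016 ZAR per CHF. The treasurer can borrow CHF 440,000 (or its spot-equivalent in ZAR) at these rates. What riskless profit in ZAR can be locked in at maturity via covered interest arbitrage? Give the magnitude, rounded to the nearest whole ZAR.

T = 9/12 years.
Keep in CHF, deliver into the forward: 440,000·1.015675·16.016 = ZAR 7,157,502.35.
Swap to ZAR now, deposit: 440,000·15.558·1.032250 = ZAR 7,066,288.02.
The quoted forward overvalues CHF, so borrow ZAR, buy CHF at spot, deposit the CHF at 2.09%, and sell the proceeds forward at 16.016.
The gap between the two covered legs is ZAR 91,214.

ZAR 91,214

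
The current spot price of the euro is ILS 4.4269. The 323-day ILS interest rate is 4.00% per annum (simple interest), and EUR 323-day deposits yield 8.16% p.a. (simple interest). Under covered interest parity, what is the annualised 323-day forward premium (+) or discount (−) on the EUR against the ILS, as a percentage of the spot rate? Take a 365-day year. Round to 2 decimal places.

-3.88%

T = 323/365 years.
F = S · g_ILS/g_EUR = 4.4269 × 1.0353973/1.0722104 = 4.2749075.
Annualised premium = (F − S)/S × (1/T) = (4.2749075 − 4.4269)/4.4269 ÷ (323/365) = -3.88%.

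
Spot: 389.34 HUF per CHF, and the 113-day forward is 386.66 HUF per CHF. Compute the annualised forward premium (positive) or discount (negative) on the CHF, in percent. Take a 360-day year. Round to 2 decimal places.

T = 113/360 years.
Period premium: (386.66 − 389.34)/389.34 = -0.0068834.
×(1/T) gives -2.19% p.a.

-2.19%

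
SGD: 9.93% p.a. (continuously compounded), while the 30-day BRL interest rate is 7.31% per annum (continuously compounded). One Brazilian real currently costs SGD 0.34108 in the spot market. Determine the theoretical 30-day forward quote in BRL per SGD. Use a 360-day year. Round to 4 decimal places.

2.9255

T = 30/360 years.
SGD growth factor: e^(0.0993×30/360) = 1.0083093.
Growth of 1 BRL over T: e^(0.0731×30/360) = 1.0061103.
So F = 0.34108 × 1.0083093 / 1.0061103 = 0.3418255 (SGD/BRL).
Quoted the other way: 1/0.3418255 = 2.9255 BRL per SGD.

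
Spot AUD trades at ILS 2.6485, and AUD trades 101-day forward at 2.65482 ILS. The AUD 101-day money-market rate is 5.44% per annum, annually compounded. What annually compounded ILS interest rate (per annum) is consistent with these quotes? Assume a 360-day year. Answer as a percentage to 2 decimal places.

6.34%

T = 101/360 years.
By CIP, F/S equals the ILS-to-AUD growth ratio: 2.65482/2.6485 = 1.0023863.
AUD growth factor: (1 + 0.0544)^(101/360) = 1.0149725.
That pins the ILS growth at 1.0173945.
r = 1.0173945^(360/101) − 1 = 0.063396 → 6.34%.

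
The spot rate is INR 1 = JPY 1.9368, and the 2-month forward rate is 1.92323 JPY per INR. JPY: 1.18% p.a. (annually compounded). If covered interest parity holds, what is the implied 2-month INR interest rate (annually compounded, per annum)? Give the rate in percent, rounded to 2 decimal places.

5.54%

T = 2/12 years.
F/S = 1.92323/1.9368 = 0.9929936 = (growth of JPY) / (growth of INR).
The JPY side grows by (1 + 0.0118)^(2/12) = 1.0019571.
That pins the INR growth at 1.0090267.
Annualise: 1.0090267^(12/2) − 1 = 0.055397 = 5.54%.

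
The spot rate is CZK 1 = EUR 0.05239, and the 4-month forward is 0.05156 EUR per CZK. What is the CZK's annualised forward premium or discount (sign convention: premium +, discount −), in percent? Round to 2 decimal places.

T = 4/12 years.
(F − S)/S = (0.05156 − 0.05239)/0.05239 = -0.0158427.
Per annum: -0.0158427 / (4/12) = -0.047528 = -4.75%.

-4.75%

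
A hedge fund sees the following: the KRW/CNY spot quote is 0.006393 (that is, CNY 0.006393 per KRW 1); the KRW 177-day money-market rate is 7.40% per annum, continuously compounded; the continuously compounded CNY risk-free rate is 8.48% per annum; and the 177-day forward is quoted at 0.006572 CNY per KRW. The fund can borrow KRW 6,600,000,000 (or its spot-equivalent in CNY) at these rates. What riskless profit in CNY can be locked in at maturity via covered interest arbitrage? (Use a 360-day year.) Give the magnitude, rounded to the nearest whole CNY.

CNY 992,206

T = 177/360 years.
Keep in KRW, deliver into the forward: 6,600,000,000·1.0370533074·0.006572 = CNY 44,982,394.62.
Swap to CNY now, deposit: 6,600,000,000·0.006393·1.0425747068 = CNY 43,990,188.66.
The quoted forward overvalues KRW, so borrow CNY, buy KRW at spot, deposit the KRW at 7.40%, and sell the proceeds forward at 0.006572.
The gap between the two covered legs is CNY 992,206.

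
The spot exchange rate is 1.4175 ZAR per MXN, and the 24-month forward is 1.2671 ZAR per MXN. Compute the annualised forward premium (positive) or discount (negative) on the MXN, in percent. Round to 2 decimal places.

T = 2 years.
(F − S)/S = (1.2671 − 1.4175)/1.4175 = -0.1061023.
Per annum: -0.1061023 / 2 = -0.053051 = -5.31%.

-5.31%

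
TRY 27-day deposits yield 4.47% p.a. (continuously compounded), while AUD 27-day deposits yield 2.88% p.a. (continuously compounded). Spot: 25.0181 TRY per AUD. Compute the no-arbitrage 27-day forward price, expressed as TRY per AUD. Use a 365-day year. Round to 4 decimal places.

T = 27/365 years.
TRY growth factor: e^(0.0447×27/365) = 1.00331205.
AUD growth factor: e^(0.0288×27/365) = 1.00213268.
So F = 25.0181 × 1.00331205 / 1.00213268 = 25.047543 (TRY/AUD).

25.0475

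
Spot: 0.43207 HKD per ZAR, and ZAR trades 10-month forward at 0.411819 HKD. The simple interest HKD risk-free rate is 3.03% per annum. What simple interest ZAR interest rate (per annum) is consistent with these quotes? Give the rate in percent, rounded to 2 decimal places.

T = 10/12 years.
By CIP, F/S equals the HKD-to-ZAR growth ratio: 0.411819/0.43207 = 0.9531303.
The HKD side grows by 1 + 0.0303×10/12 = 1.025250.
Hence g_ZAR = 1.0756661.
r = (1.0756661 − 1)/(10/12) = 0.090799 → 9.08%.

9.08%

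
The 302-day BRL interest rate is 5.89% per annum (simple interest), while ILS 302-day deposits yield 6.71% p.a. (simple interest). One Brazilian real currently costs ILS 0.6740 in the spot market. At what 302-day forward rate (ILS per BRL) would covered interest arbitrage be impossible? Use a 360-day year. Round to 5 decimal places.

0.67842

T = 302/360 years.
ILS accumulates by 1 + 0.0671×302/360 = 1.0562894.
Growth of 1 BRL over T: 1 + 0.0589×302/360 = 1.0494106.
CIP: F = S · (grow ILS)/(grow BRL) = 0.674 × 1.0562894/1.0494106 = 0.6784180 ILS per BRL.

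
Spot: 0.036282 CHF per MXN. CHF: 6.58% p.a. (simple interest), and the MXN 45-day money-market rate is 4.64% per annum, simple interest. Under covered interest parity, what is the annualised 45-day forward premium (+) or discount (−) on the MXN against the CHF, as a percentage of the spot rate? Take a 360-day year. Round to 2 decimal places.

T = 45/360 years.
F = S · g_CHF/g_MXN = 0.036282 × 1.008225/1.005800 = 0.036369476.
(F − S)/S ÷ T = (0.036369476 − 0.036282)/0.036282/(45/360) = 0.019288 → 1.93%.

+1.93%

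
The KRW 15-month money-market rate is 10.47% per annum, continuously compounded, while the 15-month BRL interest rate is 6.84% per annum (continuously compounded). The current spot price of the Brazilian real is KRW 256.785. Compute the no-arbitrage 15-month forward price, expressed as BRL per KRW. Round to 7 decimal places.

0.0037216

T = 15/12 years.
KRW growth factor: e^(0.1047×15/12) = 1.1398253.
Growth of 1 BRL over T: e^(0.0684×15/12) = 1.0892616.
CIP: F = S · (grow KRW)/(grow BRL) = 256.785 × 1.1398253/1.0892616 = 268.7050 KRW per BRL.
Quoted the other way: 1/268.7050 = 0.0037216 BRL per KRW.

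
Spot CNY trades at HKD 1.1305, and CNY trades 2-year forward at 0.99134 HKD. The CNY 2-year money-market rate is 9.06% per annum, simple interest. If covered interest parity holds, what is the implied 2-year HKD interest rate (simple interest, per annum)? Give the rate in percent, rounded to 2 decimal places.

1.79%

T = 2 years.
F/S = 0.99134/1.1305 = 0.8769040 = (growth of HKD) / (growth of CNY).
The CNY side grows by 1 + 0.0906×2 = 1.181200.
Hence g_HKD = 1.035799.
(1.035799 − 1)/T = 0.017899, i.e. 1.79%.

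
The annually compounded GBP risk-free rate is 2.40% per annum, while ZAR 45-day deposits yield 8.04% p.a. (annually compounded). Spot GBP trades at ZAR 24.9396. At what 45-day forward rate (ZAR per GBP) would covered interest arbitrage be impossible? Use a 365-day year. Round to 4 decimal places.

T = 45/365 years.
ZAR accumulates by (1 + 0.0804)^(45/365) = 1.00957959.
Growth of 1 GBP over T: (1 + 0.0240)^(45/365) = 1.00292823.
CIP: F = S · (grow ZAR)/(grow GBP) = 24.9396 × 1.00957959/1.00292823 = 25.104998 ZAR per GBP.

25.1050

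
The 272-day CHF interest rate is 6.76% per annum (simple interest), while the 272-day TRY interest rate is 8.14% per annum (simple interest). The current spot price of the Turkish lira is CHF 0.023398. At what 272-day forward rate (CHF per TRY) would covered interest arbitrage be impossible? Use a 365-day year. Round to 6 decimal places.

T = 272/365 years.
CHF growth factor: 1 + 0.0676×272/365 = 1.0503759.
Growth of 1 TRY over T: 1 + 0.0814×272/365 = 1.0606597.
Forward (CHF per TRY) = 0.023398 × 1.0503759 / 1.0606597 = 0.02317114.

0.023171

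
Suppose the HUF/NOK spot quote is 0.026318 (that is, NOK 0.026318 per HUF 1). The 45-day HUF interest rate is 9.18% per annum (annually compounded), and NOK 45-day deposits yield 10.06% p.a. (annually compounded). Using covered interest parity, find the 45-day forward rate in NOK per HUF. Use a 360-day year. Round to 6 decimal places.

T = 45/360 years.
NOK accumulates by (1 + 0.1006)^(45/360) = 1.012054.
HUF growth factor: (1 + 0.0918)^(45/360) = 1.0110389.
CIP: F = S · (grow NOK)/(grow HUF) = 0.026318 × 1.012054/1.0110389 = 0.02634442 NOK per HUF.

0.026344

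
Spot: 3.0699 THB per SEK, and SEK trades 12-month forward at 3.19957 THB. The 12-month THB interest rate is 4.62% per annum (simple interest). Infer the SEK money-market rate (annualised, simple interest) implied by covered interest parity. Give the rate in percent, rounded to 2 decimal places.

0.38%

T = 1 year.
By CIP, F/S equals the THB-to-SEK growth ratio: 3.19957/3.0699 = 1.0422392.
The THB side grows by 1 + 0.0462×1 = 1.046200.
So the SEK growth factor = 1.0038003.
(1.0038003 − 1)/T = 0.003800, i.e. 0.38%.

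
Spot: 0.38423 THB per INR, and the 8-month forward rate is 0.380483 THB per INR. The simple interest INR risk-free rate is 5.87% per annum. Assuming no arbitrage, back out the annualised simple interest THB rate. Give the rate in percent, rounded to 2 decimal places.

4.35%

T = 8/12 years.
F/S = 0.380483/0.38423 = 0.9902480 = (growth of THB) / (growth of INR).
INR growth factor: 1 + 0.0587×8/12 = 1.0391333.
Hence g_THB = 1.0289997.
(1.0289997 − 1)/T = 0.043500, i.e. 4.35%.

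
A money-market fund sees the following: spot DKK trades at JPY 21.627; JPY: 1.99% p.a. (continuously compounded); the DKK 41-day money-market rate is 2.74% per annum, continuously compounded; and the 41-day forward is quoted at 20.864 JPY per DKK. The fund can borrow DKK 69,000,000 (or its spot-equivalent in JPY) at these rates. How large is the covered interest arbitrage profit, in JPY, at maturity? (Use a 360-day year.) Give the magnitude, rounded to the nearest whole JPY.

JPY 51,533,465

T = 41/360 years.
Keep in DKK, deliver into the forward: 69,000,000·1.003125429558·20.864 = JPY 1,444,115,418.40.
Swap to JPY now, deposit: 69,000,000·21.627·1.00226895909 = JPY 1,495,648,883.70.
The quoted forward undervalues DKK, so borrow DKK, convert to JPY at spot, deposit the JPY at 1.99%, and buy DKK forward at 20.864 to cover the loan.
Profit = 1,495,648,883.70 − 1,444,115,418.40 = JPY 51,533,465.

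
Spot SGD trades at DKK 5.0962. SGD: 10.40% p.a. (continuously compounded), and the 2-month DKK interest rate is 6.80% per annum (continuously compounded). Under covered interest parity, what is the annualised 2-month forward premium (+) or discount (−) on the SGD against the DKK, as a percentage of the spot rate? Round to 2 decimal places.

T = 2/12 years.
CIP forward (DKK per SGD) = 5.0962 × 1.0113978/1.0174844 = 5.0657145.
(F − S)/S ÷ T = (5.0657145 − 5.0962)/5.0962/(2/12) = -0.035892 → -3.59%.

-3.59%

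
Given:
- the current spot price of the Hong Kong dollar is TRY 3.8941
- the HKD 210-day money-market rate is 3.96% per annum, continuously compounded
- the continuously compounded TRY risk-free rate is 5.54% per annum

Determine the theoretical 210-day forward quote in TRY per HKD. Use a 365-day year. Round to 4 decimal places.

3.9297

T = 210/365 years.
TRY accumulates by e^(0.0554×210/365) = 1.0323874.
HKD accumulates by e^(0.0396×210/365) = 1.0230451.
So F = 3.8941 × 1.0323874 / 1.0230451 = 3.929660 (TRY/HKD).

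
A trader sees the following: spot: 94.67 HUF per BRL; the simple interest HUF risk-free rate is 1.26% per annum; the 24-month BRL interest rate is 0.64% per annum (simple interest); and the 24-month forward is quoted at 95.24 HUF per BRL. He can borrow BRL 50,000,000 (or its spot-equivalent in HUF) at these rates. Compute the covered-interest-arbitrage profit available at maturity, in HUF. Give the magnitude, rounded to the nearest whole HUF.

T = 2 years.
Keep in BRL, deliver into the forward: 50,000,000·1.012800·95.24 = HUF 4,822,953,600.00.
Swap to HUF now, deposit: 50,000,000·94.67·1.025200 = HUF 4,852,784,200.00.
The quoted forward undervalues BRL, so borrow BRL, convert to HUF at spot, deposit the HUF at 1.26%, and buy BRL forward at 95.24 to cover the loan.
Arbitrage profit = |4,822,953,600.00 − 4,852,784,200.00| = HUF 29,830,600.

HUF 29,830,600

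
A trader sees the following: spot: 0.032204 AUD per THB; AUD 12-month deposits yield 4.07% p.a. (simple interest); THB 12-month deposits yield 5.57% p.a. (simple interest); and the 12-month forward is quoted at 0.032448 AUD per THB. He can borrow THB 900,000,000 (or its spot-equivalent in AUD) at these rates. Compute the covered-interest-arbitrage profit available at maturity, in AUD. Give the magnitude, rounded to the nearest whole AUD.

AUD 666,586

T = 1 year.
Keep in THB, deliver into the forward: 900,000,000·1.055700·0.032448 = AUD 30,829,818.24.
Swap to AUD now, deposit: 900,000,000·0.032204·1.040700 = AUD 30,163,232.52.
The quoted forward overvalues THB, so borrow AUD, buy THB at spot, deposit the THB at 5.57%, and sell the proceeds forward at 0.032448.
Arbitrage profit = |30,829,818.24 − 30,163,232.52| = AUD 666,586.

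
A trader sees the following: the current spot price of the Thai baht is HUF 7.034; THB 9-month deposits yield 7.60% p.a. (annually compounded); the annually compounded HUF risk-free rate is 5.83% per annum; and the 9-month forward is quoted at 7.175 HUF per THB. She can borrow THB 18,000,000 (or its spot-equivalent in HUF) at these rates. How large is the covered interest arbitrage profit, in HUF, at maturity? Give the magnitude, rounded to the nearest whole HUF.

T = 9/12 years.
Invest the THB and cover forward: 18,000,000 × 1.05647494881 × 7.175 = HUF 136,443,739.64.
Convert at spot and invest in HUF: 18,000,000 × 7.034 × 1.0434138499 = HUF 132,108,714.36.
The quoted forward overvalues THB, so borrow HUF, buy THB at spot, deposit the THB at 7.60%, and sell the proceeds forward at 7.175.
The gap between the two covered legs is HUF 4,335,025.

HUF 4,335,025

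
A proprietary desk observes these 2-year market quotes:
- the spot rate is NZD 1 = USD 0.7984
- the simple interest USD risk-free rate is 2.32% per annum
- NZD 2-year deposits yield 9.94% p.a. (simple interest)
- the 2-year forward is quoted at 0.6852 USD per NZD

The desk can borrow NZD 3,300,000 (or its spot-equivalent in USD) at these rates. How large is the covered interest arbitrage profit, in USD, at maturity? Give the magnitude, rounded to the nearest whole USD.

T = 2 years.
Invest the NZD and cover forward: 3,300,000 × 1.198800 × 0.6852 = USD 2,710,678.61.
Convert at spot and invest in USD: 3,300,000 × 0.7984 × 1.046400 = USD 2,756,971.01.
The quoted forward undervalues NZD, so borrow NZD, convert to USD at spot, deposit the USD at 2.32%, and buy NZD forward at 0.6852 to cover the loan.
The gap between the two covered legs is USD 46,292.

USD 46,292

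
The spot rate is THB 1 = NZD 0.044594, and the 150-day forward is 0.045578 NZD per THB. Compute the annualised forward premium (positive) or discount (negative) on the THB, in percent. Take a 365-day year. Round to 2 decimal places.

T = 150/365 years.
(F − S)/S = (0.045578 − 0.044594)/0.044594 = 0.0220657.
Per annum: 0.0220657 / (150/365) = 0.053693 = 5.37%.

+5.37%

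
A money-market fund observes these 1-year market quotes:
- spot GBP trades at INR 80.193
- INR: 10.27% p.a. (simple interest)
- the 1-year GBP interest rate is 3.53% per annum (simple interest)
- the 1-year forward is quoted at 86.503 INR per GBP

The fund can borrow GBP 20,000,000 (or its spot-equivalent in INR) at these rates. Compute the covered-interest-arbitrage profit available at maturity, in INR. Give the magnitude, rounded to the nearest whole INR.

INR 22,554,696

T = 1 year.
Keep in GBP, deliver into the forward: 20,000,000·1.035300·86.503 = INR 1,791,131,118.00.
Swap to INR now, deposit: 20,000,000·80.193·1.102700 = INR 1,768,576,422.00.
The quoted forward overvalues GBP, so borrow INR, buy GBP at spot, deposit the GBP at 3.53%, and sell the proceeds forward at 86.503.
Arbitrage profit = |1,791,131,118.00 − 1,768,576,422.00| = INR 22,554,696.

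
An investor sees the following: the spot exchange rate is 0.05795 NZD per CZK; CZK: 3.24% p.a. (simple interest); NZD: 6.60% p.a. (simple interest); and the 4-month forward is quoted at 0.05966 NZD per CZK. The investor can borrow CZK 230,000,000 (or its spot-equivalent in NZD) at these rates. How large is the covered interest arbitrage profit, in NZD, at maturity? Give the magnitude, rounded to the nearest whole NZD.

T = 4/12 years.
Invest the CZK and cover forward: 230,000,000 × 1.010800 × 0.05966 = NZD 13,869,995.44.
Convert at spot and invest in NZD: 230,000,000 × 0.05795 × 1.022000 = NZD 13,621,727.00.
The quoted forward overvalues CZK, so borrow NZD, buy CZK at spot, deposit the CZK at 3.24%, and sell the proceeds forward at 0.05966.
The gap between the two covered legs is NZD 248,268.

NZD 248,268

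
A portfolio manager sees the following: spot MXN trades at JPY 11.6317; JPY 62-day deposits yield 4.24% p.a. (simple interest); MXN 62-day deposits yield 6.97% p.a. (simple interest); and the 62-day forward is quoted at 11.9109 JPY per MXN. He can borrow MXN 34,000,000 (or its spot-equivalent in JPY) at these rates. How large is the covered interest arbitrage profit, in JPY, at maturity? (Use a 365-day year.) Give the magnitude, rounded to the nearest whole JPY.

JPY 11,439,123

T = 62/365 years.
Keep in MXN, deliver into the forward: 34,000,000·1.01183945205·11.9109 = JPY 409,765,230.00.
Swap to JPY now, deposit: 34,000,000·11.6317·1.00720219178 = JPY 398,326,106.96.
The quoted forward overvalues MXN, so borrow JPY, buy MXN at spot, deposit the MXN at 6.97%, and sell the proceeds forward at 11.9109.
The gap between the two covered legs is JPY 11,439,123.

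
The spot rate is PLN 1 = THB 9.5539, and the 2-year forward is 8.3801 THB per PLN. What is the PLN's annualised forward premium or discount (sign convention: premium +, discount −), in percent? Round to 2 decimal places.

-6.14%

T = 2 years.
(F − S)/S = (8.3801 − 9.5539)/9.5539 = -0.1228608.
Annualise by dividing by T: -0.1228608 / 2 = -0.061430 → -6.14%.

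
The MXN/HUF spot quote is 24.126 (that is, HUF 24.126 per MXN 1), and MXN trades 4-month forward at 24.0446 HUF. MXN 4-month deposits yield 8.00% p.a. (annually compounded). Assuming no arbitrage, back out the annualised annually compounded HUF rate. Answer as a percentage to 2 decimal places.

T = 4/12 years.
F/S = 24.0446/24.126 = 0.9966260 = (growth of HUF) / (growth of MXN).
The MXN side grows by (1 + 0.0800)^(4/12) = 1.0259856.
Hence g_HUF = 1.0225239.
Annualise: 1.0225239^(12/4) − 1 = 0.069105 = 6.91%.

6.91%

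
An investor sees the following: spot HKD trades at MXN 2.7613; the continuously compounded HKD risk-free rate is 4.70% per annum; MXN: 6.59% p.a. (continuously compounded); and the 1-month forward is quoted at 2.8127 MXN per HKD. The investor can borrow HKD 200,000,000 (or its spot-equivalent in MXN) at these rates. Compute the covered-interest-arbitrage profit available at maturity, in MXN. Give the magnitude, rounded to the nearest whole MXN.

T = 1/12 years.
Keep in HKD, deliver into the forward: 200,000,000·1.00392434683·2.8127 = MXN 564,747,602.07.
Swap to MXN now, deposit: 200,000,000·2.7613·1.00550677351 = MXN 555,301,170.74.
The quoted forward overvalues HKD, so borrow MXN, buy HKD at spot, deposit the HKD at 4.70%, and sell the proceeds forward at 2.8127.
The gap between the two covered legs is MXN 9,446,431.

MXN 9,446,431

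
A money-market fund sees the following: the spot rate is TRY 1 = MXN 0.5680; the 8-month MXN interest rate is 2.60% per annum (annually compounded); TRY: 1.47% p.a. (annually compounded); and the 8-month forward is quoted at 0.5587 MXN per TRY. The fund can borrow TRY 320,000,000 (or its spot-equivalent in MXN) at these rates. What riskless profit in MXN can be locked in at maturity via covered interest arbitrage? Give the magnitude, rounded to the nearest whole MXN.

T = 8/12 years.
Keep in TRY, deliver into the forward: 320,000,000·1.00977614553·0.5587 = MXN 180,531,818.40.
Swap to MXN now, deposit: 320,000,000·0.5680·1.01725907723 = MXN 184,897,009.88.
The quoted forward undervalues TRY, so borrow TRY, convert to MXN at spot, deposit the MXN at 2.60%, and buy TRY forward at 0.5587 to cover the loan.
The gap between the two covered legs is MXN 4,365,191.

MXN 4,365,191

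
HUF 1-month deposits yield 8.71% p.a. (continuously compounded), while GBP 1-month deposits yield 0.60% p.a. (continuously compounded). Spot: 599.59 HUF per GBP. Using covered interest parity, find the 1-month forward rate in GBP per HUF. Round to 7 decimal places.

T = 1/12 years.
HUF accumulates by e^(0.0871×1/12) = 1.0072847.
GBP growth factor: e^(0.0060×1/12) = 1.0005001.
Forward (HUF per GBP) = 599.59 × 1.0072847 / 1.0005001 = 603.6559.
Invert for GBP per HUF: 1 / 603.6559 = 0.0016566.

0.0016566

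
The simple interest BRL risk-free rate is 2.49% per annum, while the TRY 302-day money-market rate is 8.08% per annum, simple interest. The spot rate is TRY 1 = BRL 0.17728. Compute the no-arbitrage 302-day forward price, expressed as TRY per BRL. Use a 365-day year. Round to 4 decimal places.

5.8964

T = 302/365 years.
Growth of 1 BRL over T: 1 + 0.0249×302/365 = 1.0206022.
TRY growth factor: 1 + 0.0808×302/365 = 1.0668537.
So F = 0.17728 × 1.0206022 / 1.0668537 = 0.1695943 (BRL/TRY).
Quoted the other way: 1/0.1695943 = 5.8964 TRY per BRL.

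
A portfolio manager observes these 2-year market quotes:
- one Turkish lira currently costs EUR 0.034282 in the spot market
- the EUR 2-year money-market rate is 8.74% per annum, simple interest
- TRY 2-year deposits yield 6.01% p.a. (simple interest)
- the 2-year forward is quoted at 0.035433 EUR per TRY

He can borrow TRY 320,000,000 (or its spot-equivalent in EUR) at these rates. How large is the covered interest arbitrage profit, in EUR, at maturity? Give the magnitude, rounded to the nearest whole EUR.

T = 2 years.
Invest the TRY and cover forward: 320,000,000 × 1.120200 × 0.035433 = EUR 12,701,454.91.
Convert at spot and invest in EUR: 320,000,000 × 0.034282 × 1.174800 = EUR 12,887,837.95.
The quoted forward undervalues TRY, so borrow TRY, convert to EUR at spot, deposit the EUR at 8.74%, and buy TRY forward at 0.035433 to cover the loan.
Arbitrage profit = |12,701,454.91 − 12,887,837.95| = EUR 186,383.

EUR 186,383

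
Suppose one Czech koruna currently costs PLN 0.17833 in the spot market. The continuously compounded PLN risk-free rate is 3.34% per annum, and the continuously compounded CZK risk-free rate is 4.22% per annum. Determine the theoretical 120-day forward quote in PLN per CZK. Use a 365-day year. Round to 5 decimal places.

0.17781

T = 120/365 years.
Growth of 1 PLN over T: e^(0.0334×120/365) = 1.0110413.
Growth of 1 CZK over T: e^(0.0422×120/365) = 1.0139707.
Forward (PLN per CZK) = 0.17833 × 1.0110413 / 1.0139707 = 0.1778148.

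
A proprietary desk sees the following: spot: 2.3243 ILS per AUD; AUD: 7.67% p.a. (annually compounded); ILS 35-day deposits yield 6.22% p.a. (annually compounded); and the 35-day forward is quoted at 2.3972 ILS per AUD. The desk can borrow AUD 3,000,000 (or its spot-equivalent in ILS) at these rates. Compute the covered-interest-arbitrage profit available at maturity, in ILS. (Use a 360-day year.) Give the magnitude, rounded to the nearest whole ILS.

T = 35/360 years.
Keep in AUD, deliver into the forward: 3,000,000·1.007210673·2.3972 = ILS 7,243,456.28.
Swap to ILS now, deposit: 3,000,000·2.3243·1.005883848 = ILS 7,013,927.48.
The quoted forward overvalues AUD, so borrow ILS, buy AUD at spot, deposit the AUD at 7.67%, and sell the proceeds forward at 2.3972.
Profit = 7,243,456.28 − 7,013,927.48 = ILS 229,529.

ILS 229,529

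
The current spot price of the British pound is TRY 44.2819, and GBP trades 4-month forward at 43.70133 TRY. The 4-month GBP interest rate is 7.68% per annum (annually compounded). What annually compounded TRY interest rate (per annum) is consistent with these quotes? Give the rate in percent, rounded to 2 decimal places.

3.50%

T = 4/12 years.
CIP gives F = S · g_TRY/g_GBP, so g_TRY/g_GBP = 43.70133/44.2819 = 0.9868892.
The GBP side grows by (1 + 0.0768)^(4/12) = 1.0249712.
Hence g_TRY = 1.011533.
r = 1.011533^(12/4) − 1 = 0.035000 → 3.50%.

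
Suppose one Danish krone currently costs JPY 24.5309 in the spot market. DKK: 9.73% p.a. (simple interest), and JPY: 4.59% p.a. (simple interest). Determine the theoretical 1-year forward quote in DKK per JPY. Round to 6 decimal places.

0.042768

T = 1 year.
JPY accumulates by 1 + 0.0459×1 = 1.045900.
DKK growth factor: 1 + 0.0973×1 = 1.097300.
So F = 24.5309 × 1.045900 / 1.097300 = 23.38182 (JPY/DKK).
Quoted the other way: 1/23.38182 = 0.042768 DKK per JPY.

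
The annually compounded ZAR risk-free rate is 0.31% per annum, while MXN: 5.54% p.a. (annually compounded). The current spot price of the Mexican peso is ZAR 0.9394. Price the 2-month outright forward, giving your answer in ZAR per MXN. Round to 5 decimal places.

0.93148

T = 2/12 years.
ZAR accumulates by (1 + 0.0031)^(2/12) = 1.000516.
MXN accumulates by (1 + 0.0554)^(2/12) = 1.0090271.
Forward (ZAR per MXN) = 0.9394 × 1.000516 / 1.0090271 = 0.9314762.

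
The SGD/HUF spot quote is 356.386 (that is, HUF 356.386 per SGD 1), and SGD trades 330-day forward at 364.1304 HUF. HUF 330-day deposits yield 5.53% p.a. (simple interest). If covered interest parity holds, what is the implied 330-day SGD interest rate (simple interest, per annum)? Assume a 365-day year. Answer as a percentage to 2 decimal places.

T = 330/365 years.
CIP gives F = S · g_HUF/g_SGD, so g_HUF/g_SGD = 364.1304/356.386 = 1.0217304.
The HUF side grows by 1 + 0.0553×330/365 = 1.0499973.
Hence g_SGD = 1.0276657.
r = (1.0276657 − 1)/(330/365) = 0.030600 → 3.06%.

3.06%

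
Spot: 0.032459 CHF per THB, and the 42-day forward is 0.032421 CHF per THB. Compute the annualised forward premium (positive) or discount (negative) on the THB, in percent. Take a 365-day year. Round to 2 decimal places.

-1.02%

T = 42/365 years.
(F − S)/S = (0.032421 − 0.032459)/0.032459 = -0.0011707.
×(1/T) gives -1.02% p.a.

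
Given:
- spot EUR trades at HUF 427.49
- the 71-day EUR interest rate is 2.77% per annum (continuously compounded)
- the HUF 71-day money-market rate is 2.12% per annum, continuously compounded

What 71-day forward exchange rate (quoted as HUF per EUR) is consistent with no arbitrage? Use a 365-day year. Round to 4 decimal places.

T = 71/365 years.
HUF growth factor: e^(0.0212×71/365) = 1.00413235.
Growth of 1 EUR over T: e^(0.0277×71/365) = 1.005402762.
So F = 427.49 × 1.00413235 / 1.005402762 = 426.949830 (HUF/EUR).

426.9498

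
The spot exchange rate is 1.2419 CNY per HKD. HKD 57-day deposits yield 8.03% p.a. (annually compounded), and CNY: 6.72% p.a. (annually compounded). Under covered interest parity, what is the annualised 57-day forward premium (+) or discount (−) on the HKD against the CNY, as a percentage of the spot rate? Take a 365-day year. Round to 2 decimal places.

T = 57/365 years.
No-arbitrage forward: 1.2419 × 1.0102084 / 1.012135 = 1.2395360 CNY/HKD.
(F − S)/S ÷ T = (1.2395360 − 1.2419)/1.2419/(57/365) = -0.012189 → -1.22%.

-1.22%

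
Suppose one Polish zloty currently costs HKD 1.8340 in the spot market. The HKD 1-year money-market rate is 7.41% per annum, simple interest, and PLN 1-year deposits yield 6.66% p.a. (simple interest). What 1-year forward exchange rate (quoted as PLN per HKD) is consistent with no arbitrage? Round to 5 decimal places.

0.54145

T = 1 year.
HKD accumulates by 1 + 0.0741×1 = 1.074100.
Growth of 1 PLN over T: 1 + 0.0666×1 = 1.066600.
Forward (HKD per PLN) = 1.834 × 1.074100 / 1.066600 = 1.846896.
Invert for PLN per HKD: 1 / 1.846896 = 0.54145.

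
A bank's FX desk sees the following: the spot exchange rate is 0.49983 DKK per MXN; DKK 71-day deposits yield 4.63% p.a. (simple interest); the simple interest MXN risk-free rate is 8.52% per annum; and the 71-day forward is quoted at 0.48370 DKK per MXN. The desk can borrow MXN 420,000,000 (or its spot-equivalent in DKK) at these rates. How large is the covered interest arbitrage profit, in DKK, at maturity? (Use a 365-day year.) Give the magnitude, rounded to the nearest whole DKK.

T = 71/365 years.
Keep in MXN, deliver into the forward: 420,000,000·1.01657315068·0.48370 = DKK 206,520,901.85.
Swap to DKK now, deposit: 420,000,000·0.49983·1.00900630137 = DKK 211,819,280.24.
The quoted forward undervalues MXN, so borrow MXN, convert to DKK at spot, deposit the DKK at 4.63%, and buy MXN forward at 0.48370 to cover the loan.
Profit = 211,819,280.24 − 206,520,901.85 = DKK 5,298,378.

DKK 5,298,378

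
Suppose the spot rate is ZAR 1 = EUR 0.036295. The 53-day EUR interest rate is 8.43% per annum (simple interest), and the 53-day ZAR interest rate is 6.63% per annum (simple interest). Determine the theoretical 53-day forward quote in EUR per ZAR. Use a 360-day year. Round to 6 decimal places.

T = 53/360 years.
Growth of 1 EUR over T: 1 + 0.0843×53/360 = 1.0124108.
ZAR accumulates by 1 + 0.0663×53/360 = 1.0097608.
So F = 0.036295 × 1.0124108 / 1.0097608 = 0.03639025 (EUR/ZAR).

0.036390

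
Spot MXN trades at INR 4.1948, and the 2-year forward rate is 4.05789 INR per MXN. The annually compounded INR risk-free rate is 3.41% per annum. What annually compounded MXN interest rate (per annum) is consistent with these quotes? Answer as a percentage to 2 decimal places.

T = 2 years.
F/S = 4.05789/4.1948 = 0.9673620 = (growth of INR) / (growth of MXN).
The INR side grows by (1 + 0.0341)^2 = 1.0693628.
That pins the MXN growth at 1.1054422.
r = 1.1054422^(1/2) − 1 = 0.051400 → 5.14%.

5.14%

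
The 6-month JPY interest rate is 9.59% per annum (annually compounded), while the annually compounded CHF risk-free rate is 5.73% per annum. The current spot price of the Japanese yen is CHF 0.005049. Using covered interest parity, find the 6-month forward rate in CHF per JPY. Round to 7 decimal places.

0.0049593

T = 6/12 years.
CHF accumulates by (1 + 0.0573)^(6/12) = 1.0282509.
JPY growth factor: (1 + 0.0959)^(6/12) = 1.0468524.
CIP: F = S · (grow CHF)/(grow JPY) = 0.005049 × 1.0282509/1.0468524 = 0.004959284 CHF per JPY.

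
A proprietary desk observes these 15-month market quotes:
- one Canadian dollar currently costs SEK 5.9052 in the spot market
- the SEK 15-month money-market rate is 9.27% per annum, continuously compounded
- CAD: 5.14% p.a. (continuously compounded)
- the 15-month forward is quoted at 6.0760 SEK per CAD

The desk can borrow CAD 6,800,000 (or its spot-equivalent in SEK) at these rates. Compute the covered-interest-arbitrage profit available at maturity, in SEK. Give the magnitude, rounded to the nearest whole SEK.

SEK 1,030,127

T = 15/12 years.
Invest the CAD and cover forward: 6,800,000 × 1.0663589552 × 6.0760 = SEK 44,058,539.68.
Convert at spot and invest in SEK: 6,800,000 × 5.9052 × 1.1228555064 = SEK 45,088,667.09.
The quoted forward undervalues CAD, so borrow CAD, convert to SEK at spot, deposit the SEK at 9.27%, and buy CAD forward at 6.0760 to cover the loan.
The gap between the two covered legs is SEK 1,030,127.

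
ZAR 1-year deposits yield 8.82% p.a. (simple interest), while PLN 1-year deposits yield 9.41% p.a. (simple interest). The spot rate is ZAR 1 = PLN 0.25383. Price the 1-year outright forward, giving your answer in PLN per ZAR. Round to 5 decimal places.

T = 1 year.
PLN accumulates by 1 + 0.0941×1 = 1.094100.
ZAR accumulates by 1 + 0.0882×1 = 1.088200.
So F = 0.25383 × 1.094100 / 1.088200 = 0.2552062 (PLN/ZAR).

0.25521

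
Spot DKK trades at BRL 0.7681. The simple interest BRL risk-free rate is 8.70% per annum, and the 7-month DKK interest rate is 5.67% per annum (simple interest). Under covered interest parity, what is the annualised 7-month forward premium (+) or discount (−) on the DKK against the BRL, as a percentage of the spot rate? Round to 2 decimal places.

T = 7/12 years.
CIP forward (BRL per DKK) = 0.7681 × 1.050750/1.033075 = 0.7812415.
(F − S)/S ÷ T = (0.7812415 − 0.7681)/0.7681/(7/12) = 0.029330 → 2.93%.

+2.93%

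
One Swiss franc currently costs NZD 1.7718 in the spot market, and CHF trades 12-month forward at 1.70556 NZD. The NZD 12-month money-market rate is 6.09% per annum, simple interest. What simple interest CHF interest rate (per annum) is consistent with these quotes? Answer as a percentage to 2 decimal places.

10.21%

T = 1 year.
By CIP, F/S equals the NZD-to-CHF growth ratio: 1.70556/1.7718 = 0.9626143.
NZD growth factor: 1 + 0.0609×1 = 1.060900.
That pins the CHF growth at 1.1021029.
r = (1.1021029 − 1)/1 = 0.102103 → 10.21%.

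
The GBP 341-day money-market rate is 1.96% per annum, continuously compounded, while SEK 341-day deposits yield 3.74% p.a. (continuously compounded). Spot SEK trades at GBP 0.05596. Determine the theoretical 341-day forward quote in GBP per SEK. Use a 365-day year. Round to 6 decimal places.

T = 341/365 years.
Growth of 1 GBP over T: e^(0.0196×341/365) = 1.0184799.
Growth of 1 SEK over T: e^(0.0374×341/365) = 1.0355584.
CIP: F = S · (grow GBP)/(grow SEK) = 0.05596 × 1.0184799/1.0355584 = 0.05503710 GBP per SEK.

0.055037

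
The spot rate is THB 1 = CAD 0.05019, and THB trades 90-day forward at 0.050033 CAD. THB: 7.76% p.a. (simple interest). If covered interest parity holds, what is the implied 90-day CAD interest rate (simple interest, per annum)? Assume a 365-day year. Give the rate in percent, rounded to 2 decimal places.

T = 90/365 years.
By CIP, F/S equals the CAD-to-THB growth ratio: 0.050033/0.05019 = 0.9968719.
THB growth factor: 1 + 0.0776×90/365 = 1.0191342.
So the CAD growth factor = 1.0159462.
(1.0159462 − 1)/T = 0.064671, i.e. 6.47%.

6.47%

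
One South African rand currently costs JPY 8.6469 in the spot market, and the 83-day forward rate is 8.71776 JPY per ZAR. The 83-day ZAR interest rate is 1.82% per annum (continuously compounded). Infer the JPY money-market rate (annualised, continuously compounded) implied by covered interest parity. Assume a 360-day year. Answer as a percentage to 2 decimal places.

5.36%

T = 83/360 years.
CIP gives F = S · g_JPY/g_ZAR, so g_JPY/g_ZAR = 8.71776/8.6469 = 1.0081948.
The ZAR side grows by e^(0.0182×83/360) = 1.0042049.
That pins the JPY growth at 1.0124342.
r = ln(1.0124342)/(83/360) = 0.053599 → 5.36%.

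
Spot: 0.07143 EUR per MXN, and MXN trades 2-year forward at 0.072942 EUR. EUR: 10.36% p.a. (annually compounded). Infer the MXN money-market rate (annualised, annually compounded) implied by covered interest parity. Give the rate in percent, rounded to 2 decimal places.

9.21%

T = 2 years.
By CIP, F/S equals the EUR-to-MXN growth ratio: 0.072942/0.07143 = 1.0211676.
The EUR side grows by (1 + 0.1036)^2 = 1.217933.
Hence g_MXN = 1.1926867.
Annualise: 1.1926867^(1/2) − 1 = 0.092102 = 9.21%.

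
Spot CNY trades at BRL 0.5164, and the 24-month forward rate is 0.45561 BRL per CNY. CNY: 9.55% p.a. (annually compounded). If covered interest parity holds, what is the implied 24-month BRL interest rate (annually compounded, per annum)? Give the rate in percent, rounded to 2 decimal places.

T = 2 years.
By CIP, F/S equals the BRL-to-CNY growth ratio: 0.45561/0.5164 = 0.8822812.
CNY growth factor: (1 + 0.0955)^2 = 1.2001202.
That pins the BRL growth at 1.0588435.
Annualise: 1.0588435^(1/2) − 1 = 0.029001 = 2.90%.

2.90%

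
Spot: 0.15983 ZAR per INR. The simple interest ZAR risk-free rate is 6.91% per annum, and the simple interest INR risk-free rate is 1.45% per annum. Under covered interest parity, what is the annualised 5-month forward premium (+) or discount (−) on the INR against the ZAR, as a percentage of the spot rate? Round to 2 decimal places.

+5.43%

T = 5/12 years.
No-arbitrage forward: 0.15983 × 1.0287917 / 1.0060417 = 0.16344430 ZAR/INR.
(F − S)/S ÷ T = (0.16344430 − 0.15983)/0.15983/(5/12) = 0.054272 → 5.43%.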